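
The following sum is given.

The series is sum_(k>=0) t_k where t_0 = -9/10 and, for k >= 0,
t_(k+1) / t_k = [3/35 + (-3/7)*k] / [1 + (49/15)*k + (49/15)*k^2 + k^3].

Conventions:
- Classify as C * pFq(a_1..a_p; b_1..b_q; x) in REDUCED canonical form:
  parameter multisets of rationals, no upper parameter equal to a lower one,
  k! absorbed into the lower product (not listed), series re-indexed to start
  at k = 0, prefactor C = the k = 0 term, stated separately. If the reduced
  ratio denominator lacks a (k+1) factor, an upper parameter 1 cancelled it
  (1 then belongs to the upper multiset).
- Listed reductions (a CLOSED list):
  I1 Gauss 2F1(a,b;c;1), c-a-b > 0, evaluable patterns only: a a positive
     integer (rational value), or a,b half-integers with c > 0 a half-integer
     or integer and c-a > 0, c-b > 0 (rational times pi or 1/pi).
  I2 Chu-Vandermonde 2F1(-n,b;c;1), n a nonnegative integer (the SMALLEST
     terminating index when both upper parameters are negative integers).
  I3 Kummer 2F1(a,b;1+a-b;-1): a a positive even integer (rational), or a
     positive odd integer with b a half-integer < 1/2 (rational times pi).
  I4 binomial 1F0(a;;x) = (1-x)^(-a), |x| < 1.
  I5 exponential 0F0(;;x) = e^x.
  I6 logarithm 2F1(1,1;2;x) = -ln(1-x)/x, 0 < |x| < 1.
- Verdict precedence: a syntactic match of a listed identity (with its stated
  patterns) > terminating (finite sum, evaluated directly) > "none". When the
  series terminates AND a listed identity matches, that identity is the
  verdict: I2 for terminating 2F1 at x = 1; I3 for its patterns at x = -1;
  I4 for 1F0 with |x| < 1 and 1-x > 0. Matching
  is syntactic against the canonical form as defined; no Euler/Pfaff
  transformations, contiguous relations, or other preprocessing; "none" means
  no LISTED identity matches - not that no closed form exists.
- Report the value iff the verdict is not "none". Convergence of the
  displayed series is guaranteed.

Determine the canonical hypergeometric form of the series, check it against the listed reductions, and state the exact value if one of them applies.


Structural cue: t_0 being -9/10, the expanded ratio factors over Q; C = -9/10, x = -3/7, roots give parameters.
Consecutive-term ratio: r(k) = (-3/7) * (k-1/5) / [(k+3/5) (k+5/3) (k+1)] - rational; roots negated = parameters, x = (-3/7), C = -9/10.

At argument -3/7: a 1F2 with upper {-1/5}, lower {3/5, 5/3}, scaled by C = -9/10. Verdict: none (x = -3/7): each listed identity misses the multisets {-1/5} ; {3/5, 5/3}.


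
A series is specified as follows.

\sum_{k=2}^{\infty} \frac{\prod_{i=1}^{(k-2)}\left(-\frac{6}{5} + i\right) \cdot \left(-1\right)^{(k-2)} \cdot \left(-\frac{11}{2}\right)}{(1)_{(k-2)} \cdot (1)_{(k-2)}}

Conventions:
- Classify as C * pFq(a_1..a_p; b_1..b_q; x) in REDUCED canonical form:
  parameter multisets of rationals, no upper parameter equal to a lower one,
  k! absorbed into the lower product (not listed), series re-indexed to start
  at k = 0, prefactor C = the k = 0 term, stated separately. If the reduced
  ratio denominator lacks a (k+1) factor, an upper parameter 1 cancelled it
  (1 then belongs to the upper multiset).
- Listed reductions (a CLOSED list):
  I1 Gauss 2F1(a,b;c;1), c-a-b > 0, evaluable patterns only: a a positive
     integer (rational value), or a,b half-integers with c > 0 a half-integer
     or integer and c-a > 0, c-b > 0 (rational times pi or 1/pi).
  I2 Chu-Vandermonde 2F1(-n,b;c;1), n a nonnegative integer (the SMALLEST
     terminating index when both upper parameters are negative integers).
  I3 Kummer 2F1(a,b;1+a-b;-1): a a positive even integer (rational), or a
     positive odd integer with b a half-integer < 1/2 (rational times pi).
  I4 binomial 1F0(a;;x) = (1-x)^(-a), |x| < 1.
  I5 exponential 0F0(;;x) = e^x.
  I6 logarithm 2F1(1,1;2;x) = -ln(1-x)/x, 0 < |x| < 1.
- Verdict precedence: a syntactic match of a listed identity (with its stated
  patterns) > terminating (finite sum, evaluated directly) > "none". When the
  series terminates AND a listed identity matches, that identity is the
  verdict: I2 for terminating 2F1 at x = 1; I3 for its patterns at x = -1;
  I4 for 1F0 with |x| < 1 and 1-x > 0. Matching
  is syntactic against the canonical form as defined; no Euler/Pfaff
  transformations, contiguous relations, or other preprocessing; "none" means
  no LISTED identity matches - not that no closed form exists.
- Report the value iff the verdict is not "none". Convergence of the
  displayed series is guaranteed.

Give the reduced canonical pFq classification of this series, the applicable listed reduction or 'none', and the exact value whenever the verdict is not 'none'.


Prefactor -\frac{11}{2}, argument -1: 1F1 with upper {-\frac{1}{5}} over lower {1}. Verdict: none. A 1F1 with upper {-\frac{1}{5}} fits none of I1-I6 at x = -1; the sum runs forever.

First insight: x = -1 and the running product (C = -11/2) telescopes to a rising factorial.
Term ratio: r(k) = -1 * (k-\frac{1}{5}) / [(k+1) (k+1)] - rational; roots negated = parameters, x = -1, C = -\frac{11}{2}.


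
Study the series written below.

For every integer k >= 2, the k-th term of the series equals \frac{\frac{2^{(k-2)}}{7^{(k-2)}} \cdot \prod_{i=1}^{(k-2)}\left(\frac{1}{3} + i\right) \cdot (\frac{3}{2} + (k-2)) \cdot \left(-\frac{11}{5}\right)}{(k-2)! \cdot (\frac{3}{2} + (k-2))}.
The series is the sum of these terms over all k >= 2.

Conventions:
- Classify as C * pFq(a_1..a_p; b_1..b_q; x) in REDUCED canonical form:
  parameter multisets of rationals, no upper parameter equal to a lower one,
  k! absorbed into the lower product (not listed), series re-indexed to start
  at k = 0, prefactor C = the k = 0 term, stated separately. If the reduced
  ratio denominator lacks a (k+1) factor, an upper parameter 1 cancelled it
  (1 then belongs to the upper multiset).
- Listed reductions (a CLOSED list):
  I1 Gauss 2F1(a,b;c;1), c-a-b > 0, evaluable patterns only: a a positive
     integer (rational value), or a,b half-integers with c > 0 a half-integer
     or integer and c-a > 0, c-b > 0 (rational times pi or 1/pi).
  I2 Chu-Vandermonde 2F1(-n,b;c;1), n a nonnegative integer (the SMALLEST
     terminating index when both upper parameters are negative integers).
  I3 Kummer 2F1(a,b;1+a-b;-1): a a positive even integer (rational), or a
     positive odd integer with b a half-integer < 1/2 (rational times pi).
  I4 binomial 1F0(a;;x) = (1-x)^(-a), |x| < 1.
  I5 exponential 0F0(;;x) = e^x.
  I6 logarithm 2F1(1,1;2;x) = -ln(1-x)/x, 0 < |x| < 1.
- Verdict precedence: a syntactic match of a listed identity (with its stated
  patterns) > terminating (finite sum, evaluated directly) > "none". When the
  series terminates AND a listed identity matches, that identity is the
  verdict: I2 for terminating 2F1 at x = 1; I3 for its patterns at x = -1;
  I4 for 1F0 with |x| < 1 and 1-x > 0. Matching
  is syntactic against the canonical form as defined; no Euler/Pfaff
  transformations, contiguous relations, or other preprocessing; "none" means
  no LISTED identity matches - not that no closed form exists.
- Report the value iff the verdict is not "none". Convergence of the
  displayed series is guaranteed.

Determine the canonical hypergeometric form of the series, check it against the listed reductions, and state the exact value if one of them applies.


Prefactor -\frac{11}{5}, argument \frac{2}{7}: 1F0 with upper {\frac{4}{3}} over lower {-}. Verdict: this is the I4 binomial reduction (the 1F0 binomial series: exponent -4/3, x = \frac{2}{7}). Its exact value is \left(-\frac{11}{5}\right) \cdot \left(\frac{5}{7}\right)^{-\frac{4}{3}}.

First insight: x = \frac{2}{7} and the two geometric factors (C = -11/5, x = 2/7) combine into one argument.
Ratio: r(k) = \frac{2}{7} * (k+\frac{4}{3}) / [(k+1)] - rational; roots negated = parameters, x = \frac{2}{7}, C = -\frac{11}{5}.


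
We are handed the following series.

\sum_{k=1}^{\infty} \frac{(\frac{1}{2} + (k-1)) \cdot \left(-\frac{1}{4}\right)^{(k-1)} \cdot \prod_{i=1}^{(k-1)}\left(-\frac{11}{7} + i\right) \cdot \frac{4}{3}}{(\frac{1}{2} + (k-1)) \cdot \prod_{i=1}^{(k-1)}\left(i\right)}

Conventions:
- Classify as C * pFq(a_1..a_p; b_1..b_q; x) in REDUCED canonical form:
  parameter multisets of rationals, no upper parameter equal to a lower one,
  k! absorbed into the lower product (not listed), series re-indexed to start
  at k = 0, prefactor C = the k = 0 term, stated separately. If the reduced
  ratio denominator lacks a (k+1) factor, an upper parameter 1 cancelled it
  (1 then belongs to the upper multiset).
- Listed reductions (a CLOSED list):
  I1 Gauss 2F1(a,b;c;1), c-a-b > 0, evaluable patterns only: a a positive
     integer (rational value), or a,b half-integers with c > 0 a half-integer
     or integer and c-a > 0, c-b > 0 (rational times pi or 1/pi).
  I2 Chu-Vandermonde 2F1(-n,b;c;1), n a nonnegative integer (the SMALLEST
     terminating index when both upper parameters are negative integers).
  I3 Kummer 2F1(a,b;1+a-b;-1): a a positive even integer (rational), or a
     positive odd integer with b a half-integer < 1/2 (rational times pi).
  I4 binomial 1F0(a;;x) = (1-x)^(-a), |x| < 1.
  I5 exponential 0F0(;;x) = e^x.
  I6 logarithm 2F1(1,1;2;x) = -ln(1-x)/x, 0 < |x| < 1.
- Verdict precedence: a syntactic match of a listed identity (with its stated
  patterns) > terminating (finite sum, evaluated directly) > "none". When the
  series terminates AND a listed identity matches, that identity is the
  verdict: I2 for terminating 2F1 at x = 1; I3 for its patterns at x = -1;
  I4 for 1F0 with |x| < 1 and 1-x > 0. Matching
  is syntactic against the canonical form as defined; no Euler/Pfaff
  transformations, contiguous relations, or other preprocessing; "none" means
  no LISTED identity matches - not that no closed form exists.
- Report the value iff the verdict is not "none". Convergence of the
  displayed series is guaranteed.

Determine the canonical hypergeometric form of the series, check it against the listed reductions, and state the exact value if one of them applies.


At argument -\frac{1}{4}: a 1F0 with upper {-\frac{4}{7}}, lower {-}, scaled by C = \frac{4}{3}. Verdict at x = -\frac{1}{4}: binomial (I4) matches (the 1F0 binomial series: exponent 4/7, x = -\frac{1}{4}). Hence: \frac{4}{3} \cdot \left(\frac{5}{4}\right)^{\frac{4}{7}}.

The tell: x = -\frac{1}{4} and the factor k + 1/2 cancels (top and bottom), leaving C = 4/3.
Term ratio: r(k) = -\frac{1}{4} * (k-\frac{4}{7}) / [(k+1)] - rational in k. x = -\frac{1}{4}; t_0 = \frac{4}{3}; negate the roots.


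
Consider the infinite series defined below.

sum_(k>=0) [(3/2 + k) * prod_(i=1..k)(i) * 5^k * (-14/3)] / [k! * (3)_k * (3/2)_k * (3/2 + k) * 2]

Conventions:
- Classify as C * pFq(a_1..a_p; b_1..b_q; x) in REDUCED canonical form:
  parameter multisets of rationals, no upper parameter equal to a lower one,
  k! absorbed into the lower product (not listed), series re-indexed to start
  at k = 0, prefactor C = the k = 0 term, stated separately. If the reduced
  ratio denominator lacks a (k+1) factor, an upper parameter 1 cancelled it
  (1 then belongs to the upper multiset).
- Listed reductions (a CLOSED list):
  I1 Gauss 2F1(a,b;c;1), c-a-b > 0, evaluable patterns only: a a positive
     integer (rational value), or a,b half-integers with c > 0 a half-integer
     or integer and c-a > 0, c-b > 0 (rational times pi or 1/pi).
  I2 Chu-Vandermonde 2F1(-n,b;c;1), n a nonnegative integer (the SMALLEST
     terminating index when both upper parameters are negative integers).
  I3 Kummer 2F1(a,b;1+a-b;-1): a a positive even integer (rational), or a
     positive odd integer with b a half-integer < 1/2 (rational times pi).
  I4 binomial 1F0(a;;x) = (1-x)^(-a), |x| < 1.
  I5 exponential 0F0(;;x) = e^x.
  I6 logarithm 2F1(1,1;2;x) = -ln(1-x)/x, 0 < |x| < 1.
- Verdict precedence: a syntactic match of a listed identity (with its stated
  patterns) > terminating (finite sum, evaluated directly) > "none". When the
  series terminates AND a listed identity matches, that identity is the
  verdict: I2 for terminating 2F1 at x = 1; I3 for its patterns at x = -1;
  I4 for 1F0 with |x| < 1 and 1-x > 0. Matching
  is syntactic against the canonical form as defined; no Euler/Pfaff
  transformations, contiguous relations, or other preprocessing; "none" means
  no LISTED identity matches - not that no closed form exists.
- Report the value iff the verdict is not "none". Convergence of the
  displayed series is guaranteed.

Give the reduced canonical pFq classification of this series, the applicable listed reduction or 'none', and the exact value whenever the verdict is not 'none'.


First insight: x = 5 and the constant factors (C = -7/3) combine into one prefactor.
Ratio: r(k) = 5 * (k+1) / [(k+3/2) (k+3) (k+1)] - rational in k, leading ratio 5; with t_0 = -7/3, classification follows.

At argument 5: a 1F2 with upper {1}, lower {3/2, 3}, scaled by C = -7/3. Verdict: none - this 1F2 at x = 5 matches no listed pattern, and upper {1} holds no stopper.


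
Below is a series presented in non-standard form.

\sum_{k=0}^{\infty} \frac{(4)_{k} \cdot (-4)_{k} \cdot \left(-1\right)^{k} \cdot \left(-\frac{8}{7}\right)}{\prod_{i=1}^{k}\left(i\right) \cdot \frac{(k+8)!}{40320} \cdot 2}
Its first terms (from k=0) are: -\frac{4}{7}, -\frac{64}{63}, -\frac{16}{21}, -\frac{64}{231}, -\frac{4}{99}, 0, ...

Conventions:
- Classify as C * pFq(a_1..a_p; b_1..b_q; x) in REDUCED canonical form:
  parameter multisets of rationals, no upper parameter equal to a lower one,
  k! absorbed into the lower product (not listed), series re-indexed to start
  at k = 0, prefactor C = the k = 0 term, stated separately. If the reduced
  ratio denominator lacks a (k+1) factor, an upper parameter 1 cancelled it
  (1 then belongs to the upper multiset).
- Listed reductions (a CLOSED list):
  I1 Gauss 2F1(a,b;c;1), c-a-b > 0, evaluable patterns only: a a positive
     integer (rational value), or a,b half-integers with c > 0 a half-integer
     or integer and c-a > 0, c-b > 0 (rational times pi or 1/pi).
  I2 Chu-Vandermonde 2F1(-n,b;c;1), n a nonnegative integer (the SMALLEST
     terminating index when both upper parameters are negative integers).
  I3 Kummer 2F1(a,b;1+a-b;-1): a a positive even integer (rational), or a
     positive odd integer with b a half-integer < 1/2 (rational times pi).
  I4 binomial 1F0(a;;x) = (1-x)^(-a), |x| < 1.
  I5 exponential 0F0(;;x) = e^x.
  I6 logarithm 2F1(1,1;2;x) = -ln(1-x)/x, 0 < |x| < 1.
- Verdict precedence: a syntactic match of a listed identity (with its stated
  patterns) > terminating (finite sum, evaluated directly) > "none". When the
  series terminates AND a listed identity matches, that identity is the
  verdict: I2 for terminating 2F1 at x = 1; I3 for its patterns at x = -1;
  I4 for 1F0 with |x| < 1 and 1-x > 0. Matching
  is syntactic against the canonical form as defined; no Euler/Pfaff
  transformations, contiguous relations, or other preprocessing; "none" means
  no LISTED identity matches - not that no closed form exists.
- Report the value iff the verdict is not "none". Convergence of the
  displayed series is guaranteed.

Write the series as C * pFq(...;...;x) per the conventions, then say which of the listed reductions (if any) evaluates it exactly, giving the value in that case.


Canonical form: C = -\frac{4}{7} times 2F1 with upper {-4, 4}, lower {9}, x = -1. Verdict (x = -1): the Kummer evaluation I3 applies (x = -1; c = 9 equals 1+a-b for upper {-4, 4}: listed pattern). Exact value: -\frac{8}{3}.

The tell: t_0 being -\frac{4}{7}, the constant factors (C = -4/7, x = -1) combine into one prefactor.
Step ratio: r(k) = -1 * (k-4) (k+4) / [(k+9) (k+1)] - rational in k. x = -1; t_0 = -\frac{4}{7}; negate the roots.


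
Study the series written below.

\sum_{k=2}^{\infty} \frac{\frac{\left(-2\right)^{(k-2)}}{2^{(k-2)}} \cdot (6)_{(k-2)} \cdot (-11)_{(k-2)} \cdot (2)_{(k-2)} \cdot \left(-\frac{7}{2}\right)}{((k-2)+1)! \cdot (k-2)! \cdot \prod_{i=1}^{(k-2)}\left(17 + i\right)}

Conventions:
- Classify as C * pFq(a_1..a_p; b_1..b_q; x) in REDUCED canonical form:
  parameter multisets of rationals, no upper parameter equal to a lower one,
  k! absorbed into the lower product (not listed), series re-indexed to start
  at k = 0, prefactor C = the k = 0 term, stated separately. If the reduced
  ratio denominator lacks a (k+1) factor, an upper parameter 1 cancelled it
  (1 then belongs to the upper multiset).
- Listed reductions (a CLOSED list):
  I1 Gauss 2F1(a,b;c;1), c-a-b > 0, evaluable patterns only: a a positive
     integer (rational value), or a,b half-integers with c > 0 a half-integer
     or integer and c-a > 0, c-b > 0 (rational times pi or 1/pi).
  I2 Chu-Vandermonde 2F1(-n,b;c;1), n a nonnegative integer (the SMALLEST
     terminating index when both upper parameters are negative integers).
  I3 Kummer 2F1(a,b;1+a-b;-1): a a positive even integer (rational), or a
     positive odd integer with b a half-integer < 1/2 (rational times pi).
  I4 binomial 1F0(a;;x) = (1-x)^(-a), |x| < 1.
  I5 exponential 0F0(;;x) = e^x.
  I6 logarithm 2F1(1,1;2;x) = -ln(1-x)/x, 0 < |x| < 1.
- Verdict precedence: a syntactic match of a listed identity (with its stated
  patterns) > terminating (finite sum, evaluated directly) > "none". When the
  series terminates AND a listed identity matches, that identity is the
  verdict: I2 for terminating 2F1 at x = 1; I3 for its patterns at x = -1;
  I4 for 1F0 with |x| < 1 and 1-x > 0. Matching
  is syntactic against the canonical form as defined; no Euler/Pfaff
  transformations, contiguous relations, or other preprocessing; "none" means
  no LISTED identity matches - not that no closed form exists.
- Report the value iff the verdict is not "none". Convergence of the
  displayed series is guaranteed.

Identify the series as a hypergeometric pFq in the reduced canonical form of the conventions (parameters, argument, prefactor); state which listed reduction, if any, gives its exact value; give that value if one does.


x = -1 here; the reduced form reads 2F1, upper {-11, 6}, lower {18}, C = -\frac{7}{2}. Verdict: Kummer's theorem (I3) matches (x = -1; c = 18 equals 1+a-b for upper {-11, 6}: listed pattern). Value: -119.

The tell: t_0 being -\frac{7}{2}, the denominator's factorial ratio (C = -7/2, x = -1) is a lower Pochhammer.
Consecutive-term ratio: r(k) = -1 * (k-11) (k+6) / [(k+18) (k+1)] ; factor over Q: parameters, x = -1, and C = -\frac{7}{2}.


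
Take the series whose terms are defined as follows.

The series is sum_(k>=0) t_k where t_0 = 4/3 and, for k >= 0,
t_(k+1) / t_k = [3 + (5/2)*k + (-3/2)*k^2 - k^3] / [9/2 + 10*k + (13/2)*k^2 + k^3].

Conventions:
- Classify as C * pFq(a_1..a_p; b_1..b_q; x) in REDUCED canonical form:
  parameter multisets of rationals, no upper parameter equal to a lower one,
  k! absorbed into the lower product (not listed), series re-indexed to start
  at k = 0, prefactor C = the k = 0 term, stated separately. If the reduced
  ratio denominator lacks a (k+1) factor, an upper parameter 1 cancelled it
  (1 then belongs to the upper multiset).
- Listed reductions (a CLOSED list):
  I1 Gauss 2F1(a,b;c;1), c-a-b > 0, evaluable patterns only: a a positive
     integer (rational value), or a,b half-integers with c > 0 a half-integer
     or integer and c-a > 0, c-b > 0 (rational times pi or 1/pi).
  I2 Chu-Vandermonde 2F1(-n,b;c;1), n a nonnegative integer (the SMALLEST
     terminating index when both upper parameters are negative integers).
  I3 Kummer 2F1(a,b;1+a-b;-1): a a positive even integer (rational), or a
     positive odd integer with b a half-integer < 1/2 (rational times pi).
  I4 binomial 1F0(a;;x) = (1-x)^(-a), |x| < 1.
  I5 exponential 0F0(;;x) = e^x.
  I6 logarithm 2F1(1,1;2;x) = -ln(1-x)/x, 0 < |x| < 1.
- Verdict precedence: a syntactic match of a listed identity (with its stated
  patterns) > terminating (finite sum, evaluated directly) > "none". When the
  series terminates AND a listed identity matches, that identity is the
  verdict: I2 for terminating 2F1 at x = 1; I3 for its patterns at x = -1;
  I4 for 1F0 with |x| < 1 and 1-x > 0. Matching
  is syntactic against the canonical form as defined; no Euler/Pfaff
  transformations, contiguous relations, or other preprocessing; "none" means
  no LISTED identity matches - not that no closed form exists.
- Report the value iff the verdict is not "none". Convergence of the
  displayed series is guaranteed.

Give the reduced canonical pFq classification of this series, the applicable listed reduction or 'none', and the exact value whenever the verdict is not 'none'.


With C = 4/3: the canonical form is 2F1(-3/2, 2; 9/2; -1). Verdict: this is Kummer (I3) (x = -1; c = 9/2 equals 1+a-b for upper {-3/2, 2}: listed pattern). Hence: 7/3.

The tell: with t_0 = 4/3, the parameter 1 appears in both the upper and lower lists and cancels.
Term ratio: r(k) = (-1) * (k-3/2) (k+2) / [(k+9/2) (k+1)] - rational in k, leading ratio (-1); with t_0 = 4/3, classification follows.


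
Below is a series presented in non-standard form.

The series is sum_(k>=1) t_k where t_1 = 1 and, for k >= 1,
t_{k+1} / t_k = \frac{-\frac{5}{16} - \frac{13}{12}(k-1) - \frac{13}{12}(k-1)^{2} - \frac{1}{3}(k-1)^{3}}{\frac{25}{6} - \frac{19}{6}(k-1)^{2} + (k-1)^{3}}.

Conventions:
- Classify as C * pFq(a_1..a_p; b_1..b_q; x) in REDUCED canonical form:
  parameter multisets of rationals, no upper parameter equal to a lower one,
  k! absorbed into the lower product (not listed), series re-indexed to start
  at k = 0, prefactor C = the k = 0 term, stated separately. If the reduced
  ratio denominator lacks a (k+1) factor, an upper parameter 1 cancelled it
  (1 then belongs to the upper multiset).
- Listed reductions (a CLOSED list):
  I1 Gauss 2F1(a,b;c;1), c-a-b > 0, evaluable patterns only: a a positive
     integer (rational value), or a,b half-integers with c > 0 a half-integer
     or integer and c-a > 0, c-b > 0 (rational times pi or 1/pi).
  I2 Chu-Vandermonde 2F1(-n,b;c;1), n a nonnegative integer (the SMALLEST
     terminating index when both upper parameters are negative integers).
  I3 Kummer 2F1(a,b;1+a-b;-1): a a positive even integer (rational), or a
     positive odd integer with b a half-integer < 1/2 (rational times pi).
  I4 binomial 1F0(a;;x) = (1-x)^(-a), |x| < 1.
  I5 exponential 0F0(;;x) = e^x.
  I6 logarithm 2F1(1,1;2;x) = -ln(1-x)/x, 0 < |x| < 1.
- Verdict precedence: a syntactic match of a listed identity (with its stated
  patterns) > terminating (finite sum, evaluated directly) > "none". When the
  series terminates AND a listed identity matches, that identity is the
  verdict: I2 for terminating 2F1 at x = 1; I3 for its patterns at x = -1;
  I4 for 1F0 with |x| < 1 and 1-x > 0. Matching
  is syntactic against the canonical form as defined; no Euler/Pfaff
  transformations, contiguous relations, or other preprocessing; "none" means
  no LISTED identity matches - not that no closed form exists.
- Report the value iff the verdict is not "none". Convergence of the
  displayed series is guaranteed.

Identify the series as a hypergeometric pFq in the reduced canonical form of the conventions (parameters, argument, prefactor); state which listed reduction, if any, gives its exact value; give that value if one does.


The series (x = -\frac{1}{3}) is 3F2: upper {\frac{1}{2}, \frac{5}{4}, \frac{3}{2}}, lower {-\frac{5}{2}, -\frac{5}{3}}, prefactor 1. Verdict: none. Every listed pattern misses the 3F2 form at -\frac{1}{3}, upper {\frac{1}{2}, \frac{5}{4}, \frac{3}{2}}.

First insight: with t_0 = 1, factor the ratio over Q (C = 1, x = -1/3): negated roots = parameters.
Ratio: r(k) = -\frac{1}{3} * (k+\frac{1}{2}) (k+\frac{5}{4}) (k+\frac{3}{2}) / [(k-\frac{5}{2}) (k-\frac{5}{3}) (k+1)] - poly over poly, x = -\frac{1}{3} from leading terms; C = 1 at k = 0.


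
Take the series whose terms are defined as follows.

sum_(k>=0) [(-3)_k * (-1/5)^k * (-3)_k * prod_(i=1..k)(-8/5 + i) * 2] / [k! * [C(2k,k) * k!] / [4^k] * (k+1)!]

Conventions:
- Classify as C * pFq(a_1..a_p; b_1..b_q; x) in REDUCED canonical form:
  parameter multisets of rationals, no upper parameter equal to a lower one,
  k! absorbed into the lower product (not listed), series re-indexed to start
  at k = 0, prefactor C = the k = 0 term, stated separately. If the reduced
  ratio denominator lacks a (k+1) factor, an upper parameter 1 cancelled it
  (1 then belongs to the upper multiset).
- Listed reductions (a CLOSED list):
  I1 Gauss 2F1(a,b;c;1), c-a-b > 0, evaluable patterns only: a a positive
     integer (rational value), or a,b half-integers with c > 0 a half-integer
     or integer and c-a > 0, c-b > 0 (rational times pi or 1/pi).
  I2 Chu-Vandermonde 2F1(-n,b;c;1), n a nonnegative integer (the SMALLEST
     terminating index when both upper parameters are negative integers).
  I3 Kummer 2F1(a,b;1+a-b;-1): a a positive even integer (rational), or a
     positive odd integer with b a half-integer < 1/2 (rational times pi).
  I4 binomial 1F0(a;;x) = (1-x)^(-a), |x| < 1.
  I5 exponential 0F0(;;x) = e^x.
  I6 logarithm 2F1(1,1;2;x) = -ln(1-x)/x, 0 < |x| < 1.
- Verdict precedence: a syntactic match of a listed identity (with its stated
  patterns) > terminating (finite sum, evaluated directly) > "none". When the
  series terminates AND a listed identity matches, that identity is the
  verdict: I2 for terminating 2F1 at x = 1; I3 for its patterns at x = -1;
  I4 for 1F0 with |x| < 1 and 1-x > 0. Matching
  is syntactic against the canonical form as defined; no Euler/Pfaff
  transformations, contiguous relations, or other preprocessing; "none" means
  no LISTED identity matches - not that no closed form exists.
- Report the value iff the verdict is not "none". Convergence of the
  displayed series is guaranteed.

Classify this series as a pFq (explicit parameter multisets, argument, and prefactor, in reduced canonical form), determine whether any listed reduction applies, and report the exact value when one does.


x = -1/5 here; the reduced form reads 3F2, upper {-3, -3, -3/5}, lower {1/2, 2}, C = 2. Verdict: terminating - upper -3 stops the sum at k = 3; the 4 terms are added exactly. Value: 319056/78125.

Key observation: t_0 = 2 here, and the lower central binomial (prefactor 2) hides (1/2)_k.
Ratio: r(k) = (-1/5) * (k-3) (k-3) (k-3/5) / [(k+1/2) (k+2) (k+1)] - rational; roots negated = parameters, x = (-1/5), C = 2.


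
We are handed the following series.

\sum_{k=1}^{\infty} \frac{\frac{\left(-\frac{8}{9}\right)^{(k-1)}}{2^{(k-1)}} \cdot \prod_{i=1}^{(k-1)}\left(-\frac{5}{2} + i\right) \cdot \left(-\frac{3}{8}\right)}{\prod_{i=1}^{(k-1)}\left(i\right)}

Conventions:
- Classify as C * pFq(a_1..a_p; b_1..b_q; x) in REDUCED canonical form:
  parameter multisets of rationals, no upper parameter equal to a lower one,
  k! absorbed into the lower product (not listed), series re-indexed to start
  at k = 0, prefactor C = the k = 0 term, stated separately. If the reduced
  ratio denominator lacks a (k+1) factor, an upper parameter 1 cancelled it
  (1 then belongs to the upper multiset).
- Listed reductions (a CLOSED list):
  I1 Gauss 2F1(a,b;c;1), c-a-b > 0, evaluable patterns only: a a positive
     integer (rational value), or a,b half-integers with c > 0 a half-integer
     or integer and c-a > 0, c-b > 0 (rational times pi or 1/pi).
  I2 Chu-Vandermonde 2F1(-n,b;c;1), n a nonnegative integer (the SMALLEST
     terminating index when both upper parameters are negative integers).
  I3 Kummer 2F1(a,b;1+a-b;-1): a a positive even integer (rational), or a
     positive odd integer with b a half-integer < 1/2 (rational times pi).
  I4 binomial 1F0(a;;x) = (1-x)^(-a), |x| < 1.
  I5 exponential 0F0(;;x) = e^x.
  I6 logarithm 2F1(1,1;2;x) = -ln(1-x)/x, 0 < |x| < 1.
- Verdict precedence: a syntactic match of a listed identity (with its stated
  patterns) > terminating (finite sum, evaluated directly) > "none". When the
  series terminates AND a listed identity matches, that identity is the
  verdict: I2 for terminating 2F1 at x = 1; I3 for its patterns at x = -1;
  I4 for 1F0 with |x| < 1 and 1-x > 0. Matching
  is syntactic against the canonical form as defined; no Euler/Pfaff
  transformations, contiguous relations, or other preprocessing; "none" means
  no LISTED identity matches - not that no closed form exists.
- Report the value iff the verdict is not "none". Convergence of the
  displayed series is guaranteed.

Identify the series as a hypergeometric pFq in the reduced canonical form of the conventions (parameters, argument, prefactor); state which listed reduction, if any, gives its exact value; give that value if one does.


Prefactor -\frac{3}{8}, argument -\frac{4}{9}: 1F0 with upper {-\frac{3}{2}} over lower {-}. Verdict: binomial (I4) fires (the 1F0 binomial series: exponent 3/2, x = -\frac{4}{9}). Exact value: \left(-\frac{3}{8}\right) \cdot \left(\frac{13}{9}\right)^{\frac{3}{2}}.

Key observation: from the first term -\frac{3}{8}: the two k-th powers (C = -3/8) combine into one argument.
Consecutive-term ratio: r(k) = -\frac{4}{9} * (k-\frac{3}{2}) / [(k+1)] ; factor over Q: parameters, x = -\frac{4}{9}, and C = -\frac{3}{8}.


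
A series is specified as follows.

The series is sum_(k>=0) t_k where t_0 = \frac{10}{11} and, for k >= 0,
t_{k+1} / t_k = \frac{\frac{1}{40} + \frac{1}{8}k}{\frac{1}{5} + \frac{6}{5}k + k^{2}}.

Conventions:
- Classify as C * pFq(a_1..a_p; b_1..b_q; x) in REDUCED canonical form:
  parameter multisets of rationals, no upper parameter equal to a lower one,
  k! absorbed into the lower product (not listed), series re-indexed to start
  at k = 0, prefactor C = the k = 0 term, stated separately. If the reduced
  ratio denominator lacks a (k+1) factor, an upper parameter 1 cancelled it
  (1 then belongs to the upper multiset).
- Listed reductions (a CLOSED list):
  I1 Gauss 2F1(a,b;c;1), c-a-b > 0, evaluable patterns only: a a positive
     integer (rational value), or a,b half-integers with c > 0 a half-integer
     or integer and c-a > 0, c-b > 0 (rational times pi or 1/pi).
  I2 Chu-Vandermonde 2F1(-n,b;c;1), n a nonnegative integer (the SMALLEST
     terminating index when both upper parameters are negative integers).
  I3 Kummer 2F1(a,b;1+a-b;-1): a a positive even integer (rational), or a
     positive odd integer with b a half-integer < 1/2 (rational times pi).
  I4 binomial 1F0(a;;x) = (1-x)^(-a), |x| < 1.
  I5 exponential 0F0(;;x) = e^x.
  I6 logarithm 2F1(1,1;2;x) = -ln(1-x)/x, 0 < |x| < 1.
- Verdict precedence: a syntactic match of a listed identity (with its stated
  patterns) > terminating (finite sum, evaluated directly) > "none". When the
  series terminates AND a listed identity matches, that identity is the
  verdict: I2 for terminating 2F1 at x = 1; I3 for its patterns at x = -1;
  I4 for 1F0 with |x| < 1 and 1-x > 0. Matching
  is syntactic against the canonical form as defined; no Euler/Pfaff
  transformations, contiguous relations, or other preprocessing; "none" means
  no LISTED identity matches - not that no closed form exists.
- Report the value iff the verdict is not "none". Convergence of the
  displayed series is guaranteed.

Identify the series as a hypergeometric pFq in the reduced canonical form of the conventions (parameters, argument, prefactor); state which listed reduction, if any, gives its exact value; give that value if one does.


Classification (C = \frac{10}{11}): 0F0 with upper {-}, lower {-}, argument x = \frac{1}{8}. Verdict at x = \frac{1}{8}: exponential (I5) matches (the 0F0 exponential series at x = \frac{1}{8}). Sum: \frac{10}{11} \cdot e^{\frac{1}{8}}.

First insight: from the first term \frac{10}{11}: factor the ratio over Q (C = 10/11): negated roots = parameters.
Consecutive-term ratio: r(k) = \frac{1}{8} * 1 / [(k+1)] - rational; roots negated = parameters, x = \frac{1}{8}, C = \frac{10}{11}.


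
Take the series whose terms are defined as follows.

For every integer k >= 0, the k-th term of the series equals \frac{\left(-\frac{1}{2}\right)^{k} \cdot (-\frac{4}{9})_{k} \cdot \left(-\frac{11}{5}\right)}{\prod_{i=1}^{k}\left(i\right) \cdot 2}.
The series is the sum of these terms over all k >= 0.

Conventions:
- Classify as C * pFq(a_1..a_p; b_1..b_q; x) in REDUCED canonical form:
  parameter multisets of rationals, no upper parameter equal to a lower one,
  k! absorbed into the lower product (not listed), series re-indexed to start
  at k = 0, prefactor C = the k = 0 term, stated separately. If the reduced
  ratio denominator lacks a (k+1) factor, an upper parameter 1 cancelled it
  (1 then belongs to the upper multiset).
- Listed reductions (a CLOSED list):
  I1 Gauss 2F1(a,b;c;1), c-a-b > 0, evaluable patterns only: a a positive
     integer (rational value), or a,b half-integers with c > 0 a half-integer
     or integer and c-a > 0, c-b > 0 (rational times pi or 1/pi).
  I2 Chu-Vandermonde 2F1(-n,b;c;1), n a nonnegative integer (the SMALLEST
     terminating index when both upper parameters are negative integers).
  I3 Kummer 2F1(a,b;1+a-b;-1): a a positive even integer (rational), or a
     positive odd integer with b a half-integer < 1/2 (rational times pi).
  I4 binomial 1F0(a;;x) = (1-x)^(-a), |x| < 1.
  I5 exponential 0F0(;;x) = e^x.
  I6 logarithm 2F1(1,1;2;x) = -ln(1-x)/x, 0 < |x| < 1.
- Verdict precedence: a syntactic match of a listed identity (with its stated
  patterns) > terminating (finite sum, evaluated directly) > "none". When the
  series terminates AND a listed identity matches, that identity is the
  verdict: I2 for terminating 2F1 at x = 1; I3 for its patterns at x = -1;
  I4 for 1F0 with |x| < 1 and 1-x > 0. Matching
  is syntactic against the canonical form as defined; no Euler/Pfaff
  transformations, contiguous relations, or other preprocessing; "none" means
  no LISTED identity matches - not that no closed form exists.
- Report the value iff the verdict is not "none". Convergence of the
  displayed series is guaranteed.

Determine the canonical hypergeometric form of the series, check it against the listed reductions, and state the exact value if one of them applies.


Structural cue: x = -\frac{1}{2} and the constant factors (C = -11/10, x = -1/2) combine into one prefactor.
Adjacent-term ratio: r(k) = -\frac{1}{2} * (k-\frac{4}{9}) / [(k+1)] - rational in k, leading ratio -\frac{1}{2}; with t_0 = -\frac{11}{10}, classification follows.

Reduced: x = -\frac{1}{2}, 1F0, upper = {-\frac{4}{9}}, lower = {-}, C = -\frac{11}{10}. Verdict: the binomial series (I4) fires (the 1F0 binomial series: exponent 4/9, x = -\frac{1}{2}). Exact value: \left(-\frac{11}{10}\right) \cdot \left(\frac{3}{2}\right)^{\frac{4}{9}}.


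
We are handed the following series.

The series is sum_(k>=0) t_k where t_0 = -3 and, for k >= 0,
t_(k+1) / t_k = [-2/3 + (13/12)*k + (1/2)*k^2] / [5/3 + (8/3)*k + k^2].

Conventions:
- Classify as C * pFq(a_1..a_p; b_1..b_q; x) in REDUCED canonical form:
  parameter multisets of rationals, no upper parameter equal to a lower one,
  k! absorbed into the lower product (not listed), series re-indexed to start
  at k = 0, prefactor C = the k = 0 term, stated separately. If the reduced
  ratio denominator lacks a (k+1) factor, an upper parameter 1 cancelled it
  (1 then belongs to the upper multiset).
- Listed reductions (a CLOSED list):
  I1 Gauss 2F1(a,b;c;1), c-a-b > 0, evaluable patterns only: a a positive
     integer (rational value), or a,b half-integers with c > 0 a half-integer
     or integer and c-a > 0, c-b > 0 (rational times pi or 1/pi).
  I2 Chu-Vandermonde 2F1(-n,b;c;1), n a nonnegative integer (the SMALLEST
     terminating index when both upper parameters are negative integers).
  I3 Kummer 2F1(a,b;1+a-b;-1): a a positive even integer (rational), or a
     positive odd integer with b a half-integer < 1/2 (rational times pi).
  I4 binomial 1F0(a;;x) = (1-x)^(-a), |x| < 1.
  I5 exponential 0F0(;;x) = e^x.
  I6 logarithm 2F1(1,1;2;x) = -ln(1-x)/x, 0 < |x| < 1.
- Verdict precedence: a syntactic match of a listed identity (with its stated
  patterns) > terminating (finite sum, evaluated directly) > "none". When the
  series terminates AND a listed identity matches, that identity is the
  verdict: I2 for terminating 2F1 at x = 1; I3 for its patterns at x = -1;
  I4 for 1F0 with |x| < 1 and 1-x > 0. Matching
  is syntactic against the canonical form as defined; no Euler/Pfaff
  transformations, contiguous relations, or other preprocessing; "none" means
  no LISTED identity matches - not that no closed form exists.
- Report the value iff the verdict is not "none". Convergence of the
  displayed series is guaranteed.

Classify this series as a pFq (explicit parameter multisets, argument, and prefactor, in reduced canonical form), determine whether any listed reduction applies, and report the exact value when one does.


x = 1/2 here; the reduced form reads 2F1, upper {-1/2, 8/3}, lower {5/3}, C = -3. Verdict: none. A 2F1 with upper {-1/2, 8/3} fits none of I1-I6 at x = 1/2; the sum runs forever.

Key step: from the first term -3: the expanded ratio factors over Q; prefactor -3, roots give parameters.
Consecutive-term ratio: r(k) = (1/2) * (k-1/2) (k+8/3) / [(k+5/3) (k+1)] - rational in k, leading ratio (1/2); with t_0 = -3, classification follows.


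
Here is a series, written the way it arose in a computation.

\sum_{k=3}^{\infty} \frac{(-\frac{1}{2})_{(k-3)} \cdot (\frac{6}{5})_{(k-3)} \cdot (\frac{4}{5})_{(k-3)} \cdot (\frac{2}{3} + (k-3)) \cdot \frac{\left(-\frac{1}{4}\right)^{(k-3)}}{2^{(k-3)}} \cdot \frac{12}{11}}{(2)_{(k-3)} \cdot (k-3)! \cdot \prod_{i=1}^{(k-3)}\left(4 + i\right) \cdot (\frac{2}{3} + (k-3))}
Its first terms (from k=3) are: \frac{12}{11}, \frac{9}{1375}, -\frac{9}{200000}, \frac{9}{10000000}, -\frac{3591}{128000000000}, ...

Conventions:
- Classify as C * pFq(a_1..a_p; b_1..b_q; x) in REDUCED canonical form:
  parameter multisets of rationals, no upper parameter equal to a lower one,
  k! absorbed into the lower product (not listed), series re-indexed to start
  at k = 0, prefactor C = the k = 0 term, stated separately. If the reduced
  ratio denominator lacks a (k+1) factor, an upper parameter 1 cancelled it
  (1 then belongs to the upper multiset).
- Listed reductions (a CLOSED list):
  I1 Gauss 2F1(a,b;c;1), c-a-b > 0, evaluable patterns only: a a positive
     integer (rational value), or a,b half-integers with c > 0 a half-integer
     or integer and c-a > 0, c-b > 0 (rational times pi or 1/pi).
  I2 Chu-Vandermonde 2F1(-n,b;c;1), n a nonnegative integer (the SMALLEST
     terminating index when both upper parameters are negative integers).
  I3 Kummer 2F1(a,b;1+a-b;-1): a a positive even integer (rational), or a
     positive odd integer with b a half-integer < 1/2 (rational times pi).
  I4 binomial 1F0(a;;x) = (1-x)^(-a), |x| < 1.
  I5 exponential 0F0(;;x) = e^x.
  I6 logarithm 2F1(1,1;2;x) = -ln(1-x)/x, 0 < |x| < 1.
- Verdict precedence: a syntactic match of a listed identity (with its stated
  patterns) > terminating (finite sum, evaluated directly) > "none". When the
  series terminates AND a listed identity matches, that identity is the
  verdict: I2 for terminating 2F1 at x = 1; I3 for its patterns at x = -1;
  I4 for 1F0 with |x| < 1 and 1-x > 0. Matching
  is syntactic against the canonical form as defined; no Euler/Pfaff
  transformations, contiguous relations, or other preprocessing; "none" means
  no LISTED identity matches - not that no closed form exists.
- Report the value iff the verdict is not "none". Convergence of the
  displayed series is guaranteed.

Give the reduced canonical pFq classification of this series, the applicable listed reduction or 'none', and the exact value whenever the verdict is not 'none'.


The series (x = -\frac{1}{8}) is 3F2: upper {-\frac{1}{2}, \frac{4}{5}, \frac{6}{5}}, lower {2, 5}, prefactor \frac{12}{11}. Verdict: none here - no I1-I6 shape fits x = -\frac{1}{8} with lower {2, 5}.

Key step: t_0 = \frac{12}{11} here, and the factor k + 2/3 cancels (top and bottom), leaving C = 12/11, x = -1/8.
Adjacent-term ratio: r(k) = -\frac{1}{8} * (k-\frac{1}{2}) (k+\frac{4}{5}) (k+\frac{6}{5}) / [(k+2) (k+5) (k+1)] - rational; roots negated = parameters, x = -\frac{1}{8}, C = \frac{12}{11}.


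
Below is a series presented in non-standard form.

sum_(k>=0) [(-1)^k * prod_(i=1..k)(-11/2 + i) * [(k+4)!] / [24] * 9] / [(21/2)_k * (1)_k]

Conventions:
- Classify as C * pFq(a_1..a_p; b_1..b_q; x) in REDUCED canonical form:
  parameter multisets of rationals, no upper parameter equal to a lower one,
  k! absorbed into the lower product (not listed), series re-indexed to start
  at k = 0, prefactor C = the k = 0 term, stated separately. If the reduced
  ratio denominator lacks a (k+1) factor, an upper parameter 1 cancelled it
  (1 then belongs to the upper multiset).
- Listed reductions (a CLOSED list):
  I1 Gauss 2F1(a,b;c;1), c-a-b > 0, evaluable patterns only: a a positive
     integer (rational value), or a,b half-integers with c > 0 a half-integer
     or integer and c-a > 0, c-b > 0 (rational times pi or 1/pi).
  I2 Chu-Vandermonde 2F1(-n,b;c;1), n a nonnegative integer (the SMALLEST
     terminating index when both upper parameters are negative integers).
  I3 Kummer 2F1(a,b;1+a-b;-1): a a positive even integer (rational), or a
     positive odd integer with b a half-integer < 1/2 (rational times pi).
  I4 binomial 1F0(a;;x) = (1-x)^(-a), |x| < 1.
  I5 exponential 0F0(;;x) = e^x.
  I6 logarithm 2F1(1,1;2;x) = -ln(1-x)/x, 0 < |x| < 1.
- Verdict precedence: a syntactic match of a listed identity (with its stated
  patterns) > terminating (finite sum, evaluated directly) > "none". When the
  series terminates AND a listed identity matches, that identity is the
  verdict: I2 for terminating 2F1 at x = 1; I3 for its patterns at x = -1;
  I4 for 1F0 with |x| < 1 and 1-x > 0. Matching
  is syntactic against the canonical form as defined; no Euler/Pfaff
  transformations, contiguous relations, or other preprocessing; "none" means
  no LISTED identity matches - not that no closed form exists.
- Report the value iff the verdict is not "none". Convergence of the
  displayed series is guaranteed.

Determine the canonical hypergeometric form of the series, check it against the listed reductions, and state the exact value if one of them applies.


Reduced: x = -1, 2F1, upper = {-9/2, 5}, lower = {21/2}, C = 9. Verdict: Kummer's theorem (I3) matches (x = -1; c = 21/2 equals 1+a-b for upper {-9/2, 5}: listed pattern). Hence: (18706545/1048576) * pi.

First insight: t_0 = 9 here, and the factorial ratio (C = 9, x = -1) (k+a-1)!/(a-1)! is a rising factorial (a)_k.
Consecutive-term ratio: r(k) = (-1) * (k-9/2) (k+5) / [(k+21/2) (k+1)] - rational; roots negated = parameters, x = (-1), C = 9.
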